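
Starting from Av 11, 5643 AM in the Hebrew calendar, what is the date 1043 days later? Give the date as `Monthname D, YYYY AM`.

The starting date is JDN 2409037; 2409037 + 1043 = 2410080.
JDN 2410080 corresponds to Sivan 19, 5646 AM.

Sivan 19, 5646 AM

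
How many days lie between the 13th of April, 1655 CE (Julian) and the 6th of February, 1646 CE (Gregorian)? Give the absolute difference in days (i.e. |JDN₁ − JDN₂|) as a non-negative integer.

3363

JDN of the first date = 2325649.
JDN of the second date = 2322286.
|2322286 − 2325649| = 3363.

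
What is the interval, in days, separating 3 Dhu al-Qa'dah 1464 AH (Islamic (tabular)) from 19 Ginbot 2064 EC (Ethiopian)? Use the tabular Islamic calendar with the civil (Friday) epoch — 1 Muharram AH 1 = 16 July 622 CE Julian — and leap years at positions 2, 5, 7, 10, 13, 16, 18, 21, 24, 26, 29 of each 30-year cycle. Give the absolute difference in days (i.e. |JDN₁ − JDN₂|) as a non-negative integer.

10815

JDN of the first date = 2467175.
JDN of the second date = 2477990.
|2477990 − 2467175| = 10815.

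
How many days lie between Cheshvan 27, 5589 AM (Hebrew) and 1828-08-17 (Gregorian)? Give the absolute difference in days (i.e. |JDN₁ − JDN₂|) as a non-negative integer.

79

First date → JDN 2389031; second date → JDN 2388952.
The interval is |2389031 − 2388952| = 79 days.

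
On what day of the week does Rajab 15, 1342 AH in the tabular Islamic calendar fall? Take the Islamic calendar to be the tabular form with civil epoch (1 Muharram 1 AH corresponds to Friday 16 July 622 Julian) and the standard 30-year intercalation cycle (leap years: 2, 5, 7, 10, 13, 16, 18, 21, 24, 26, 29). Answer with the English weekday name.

In the Gregorian calendar this is 21 February 1924 (JDN 2423837).
2423837 ≡ 3 (mod 7); counting from Monday = 0 gives Thursday.

Thursday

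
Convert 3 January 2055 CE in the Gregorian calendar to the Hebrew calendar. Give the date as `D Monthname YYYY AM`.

3 Tevet 5815 AM

Julian Day Number of the source date = 2471636.
Converting JDN 2471636 to the Hebrew calendar gives 3 Tevet 5815 AM.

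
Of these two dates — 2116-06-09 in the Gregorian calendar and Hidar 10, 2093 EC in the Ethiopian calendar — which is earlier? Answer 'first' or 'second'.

Converting both to JDN: 2494073 vs 2488393; the smaller is the second.

second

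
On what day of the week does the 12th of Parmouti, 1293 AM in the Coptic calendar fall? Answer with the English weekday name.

Sunday

Equivalently 17 April 1577 Gregorian, JDN 2297154.
JDN 2297154 mod 7 = 6, and JDN 0 was a Monday, so this is a Sunday.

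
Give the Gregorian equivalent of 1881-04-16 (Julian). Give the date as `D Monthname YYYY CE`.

The Julian–Gregorian offset here is 12 days (Julian trailing).
16 April 1881 Julian + 12 days → 28 April 1881 Gregorian.

28 April 1881 CE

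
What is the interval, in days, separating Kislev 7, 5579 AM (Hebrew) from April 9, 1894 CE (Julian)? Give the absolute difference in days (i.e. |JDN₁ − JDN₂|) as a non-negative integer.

JDN of the first date = 2385409.
JDN of the second date = 2412940.
|2412940 − 2385409| = 27531.

27531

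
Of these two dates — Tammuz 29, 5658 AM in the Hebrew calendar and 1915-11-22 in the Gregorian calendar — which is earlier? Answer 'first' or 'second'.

first

First date → JDN 2414490; second date → JDN 2420824.
JDN 2414490 < JDN 2420824, so the first date is earlier.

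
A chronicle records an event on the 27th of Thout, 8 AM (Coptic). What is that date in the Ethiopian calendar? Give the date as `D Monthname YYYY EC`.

27 Meskerem 284 EC

Julian Day Number of the source date = 1827613.
Converting JDN 1827613 to the Ethiopian calendar gives 27 Meskerem 284 EC.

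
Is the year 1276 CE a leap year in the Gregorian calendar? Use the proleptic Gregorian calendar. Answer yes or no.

1276 is divisible by 4 and not by 100, so it is a leap year.

yes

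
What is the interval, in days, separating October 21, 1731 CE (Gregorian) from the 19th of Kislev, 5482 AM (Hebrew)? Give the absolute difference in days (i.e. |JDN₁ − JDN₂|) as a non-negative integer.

JDN of the first date = 2353588.
JDN of the second date = 2349985.
|2349985 − 2353588| = 3603.

3603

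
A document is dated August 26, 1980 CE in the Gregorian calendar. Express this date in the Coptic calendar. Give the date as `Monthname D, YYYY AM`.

Both dates share Julian Day Number 2444478; in the Coptic calendar that is 20 Mesori 1696 AM.

Mesori 20, 1696 AM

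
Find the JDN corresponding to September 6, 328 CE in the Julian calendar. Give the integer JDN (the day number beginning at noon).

Equivalently 7 September 328 (proleptic Gregorian).
JDN 2451545 is 1 January 2000 CE (Gregorian); the target day is −610436 days from there, so JDN = 1841109.

1841109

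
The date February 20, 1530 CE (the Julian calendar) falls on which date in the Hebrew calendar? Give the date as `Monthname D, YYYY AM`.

The source date corresponds to 2 March 1530 in the proleptic Gregorian calendar (JDN 2279941).
That day falls on 23 Adar I 5290 AM in the Hebrew calendar.

Adar I 23, 5290 AM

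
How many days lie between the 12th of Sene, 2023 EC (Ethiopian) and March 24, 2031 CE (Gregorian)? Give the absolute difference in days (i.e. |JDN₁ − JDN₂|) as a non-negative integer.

First date → JDN 2463037; second date → JDN 2462950.
The interval is |2463037 − 2462950| = 87 days.

87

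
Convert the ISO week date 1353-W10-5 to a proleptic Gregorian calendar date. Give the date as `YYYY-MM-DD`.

1353-03-09

ISO week 1 of 1353 is the week containing the first Thursday of 1353.
Week 10, day 5 (Friday) lands on 1353-03-09.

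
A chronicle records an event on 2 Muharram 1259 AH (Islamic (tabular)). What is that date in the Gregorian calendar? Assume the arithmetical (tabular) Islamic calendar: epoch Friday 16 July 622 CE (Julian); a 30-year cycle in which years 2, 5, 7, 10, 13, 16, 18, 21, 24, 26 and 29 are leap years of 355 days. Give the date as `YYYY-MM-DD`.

Both dates share Julian Day Number 2394234; in the Gregorian calendar that is 2 February 1843 CE.

1843-02-02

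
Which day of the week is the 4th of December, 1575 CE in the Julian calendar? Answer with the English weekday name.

This is JDN 2296664 (14 December 1575 Gregorian).
JDN 2296664 mod 7 = 6, and JDN 0 was a Monday, so this is a Sunday.

Sunday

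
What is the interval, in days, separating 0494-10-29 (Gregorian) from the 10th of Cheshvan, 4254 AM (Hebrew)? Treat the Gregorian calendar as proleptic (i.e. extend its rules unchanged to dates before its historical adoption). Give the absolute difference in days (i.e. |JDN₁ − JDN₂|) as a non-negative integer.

387

First date → JDN 1901792; second date → JDN 1901405.
The interval is |1901792 − 1901405| = 387 days.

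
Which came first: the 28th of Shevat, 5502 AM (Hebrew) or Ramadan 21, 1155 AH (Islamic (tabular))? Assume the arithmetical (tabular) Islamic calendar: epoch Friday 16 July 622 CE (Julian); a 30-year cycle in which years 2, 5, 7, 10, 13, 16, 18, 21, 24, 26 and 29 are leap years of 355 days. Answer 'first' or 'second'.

The two dates have Julian Day Numbers 2357345 and 2357635 respectively.
Since 2357345 < 2357635, the first date comes first.

first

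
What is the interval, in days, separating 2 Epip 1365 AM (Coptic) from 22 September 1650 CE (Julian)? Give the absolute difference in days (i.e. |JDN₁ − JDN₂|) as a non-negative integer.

453

First date → JDN 2323532; second date → JDN 2323985.
The interval is |2323532 − 2323985| = 453 days.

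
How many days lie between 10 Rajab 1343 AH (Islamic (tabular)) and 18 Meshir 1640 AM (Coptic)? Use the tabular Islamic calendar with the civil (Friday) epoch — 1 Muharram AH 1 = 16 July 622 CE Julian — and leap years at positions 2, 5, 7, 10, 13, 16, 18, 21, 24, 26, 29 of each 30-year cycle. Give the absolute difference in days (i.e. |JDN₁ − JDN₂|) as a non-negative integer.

JDN of the first date = 2424186.
JDN of the second date = 2423842.
|2423842 − 2424186| = 344.

344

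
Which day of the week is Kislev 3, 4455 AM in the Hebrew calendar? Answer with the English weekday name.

Friday

Equivalently 30 November 694 Gregorian, JDN 1974872.
JDN 1974872 mod 7 = 4, and JDN 0 was a Monday, so this is a Friday.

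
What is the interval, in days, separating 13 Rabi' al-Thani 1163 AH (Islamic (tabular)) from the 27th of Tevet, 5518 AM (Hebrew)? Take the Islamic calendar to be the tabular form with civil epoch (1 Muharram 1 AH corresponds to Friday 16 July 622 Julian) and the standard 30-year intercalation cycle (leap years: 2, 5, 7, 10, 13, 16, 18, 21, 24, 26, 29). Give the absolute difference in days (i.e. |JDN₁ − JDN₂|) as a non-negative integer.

JDN of the first date = 2360315.
JDN of the second date = 2363163.
|2363163 − 2360315| = 2848.

2848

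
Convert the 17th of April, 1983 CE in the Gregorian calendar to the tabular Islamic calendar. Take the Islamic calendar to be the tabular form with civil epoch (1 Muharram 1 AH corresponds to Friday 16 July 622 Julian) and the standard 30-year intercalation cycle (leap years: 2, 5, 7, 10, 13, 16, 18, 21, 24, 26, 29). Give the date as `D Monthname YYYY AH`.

Julian Day Number of the source date = 2445442.
Converting JDN 2445442 to the tabular Islamic calendar gives 4 Rajab 1403 AH.

4 Rajab 1403 AH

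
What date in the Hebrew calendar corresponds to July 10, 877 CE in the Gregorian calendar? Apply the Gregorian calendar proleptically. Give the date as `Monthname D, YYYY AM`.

Tammuz 21, 4637 AM

Both dates share Julian Day Number 2041569; in the Hebrew calendar that is 21 Tammuz 4637 AM.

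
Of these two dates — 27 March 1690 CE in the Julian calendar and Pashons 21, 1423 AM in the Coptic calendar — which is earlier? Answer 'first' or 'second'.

first

First date → JDN 2338416; second date → JDN 2344675.
JDN 2338416 < JDN 2344675, so the first date is earlier.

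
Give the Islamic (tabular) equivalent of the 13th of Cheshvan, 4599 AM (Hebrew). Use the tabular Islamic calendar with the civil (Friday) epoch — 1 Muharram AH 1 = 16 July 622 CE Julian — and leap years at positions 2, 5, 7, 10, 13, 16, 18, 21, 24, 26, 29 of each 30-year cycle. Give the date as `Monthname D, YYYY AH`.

Julian Day Number of the source date = 2027445.
Converting JDN 2027445 to the tabular Islamic calendar gives 12 Dhu al-Hijjah 223 AH.

Dhu al-Hijjah 12, 223 AH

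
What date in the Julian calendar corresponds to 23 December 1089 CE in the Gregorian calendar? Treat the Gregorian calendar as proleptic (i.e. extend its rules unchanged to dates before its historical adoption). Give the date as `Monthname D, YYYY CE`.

At this point the Julian calendar is 6 days behind the Gregorian.
23 December 1089 Gregorian − 6 days → 17 December 1089 Julian.

December 17, 1089 CE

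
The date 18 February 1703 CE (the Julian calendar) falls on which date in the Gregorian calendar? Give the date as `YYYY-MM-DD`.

At this point the Julian calendar is 11 days behind the Gregorian.
18 February 1703 Julian + 11 days → 1 March 1703 Gregorian.

1703-03-01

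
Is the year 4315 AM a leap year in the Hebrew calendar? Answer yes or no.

no

Hebrew year 4315 is year 2 of its 19-year Metonic cycle; leap years are at positions 3, 6, 8, 11, 14, 17, 19, so it is a common year (12 months).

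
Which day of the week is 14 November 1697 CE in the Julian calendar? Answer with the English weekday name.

Sunday

In the Gregorian calendar this is 24 November 1697 (JDN 2341205).
2341205 ≡ 6 (mod 7); counting from Monday = 0 gives Sunday.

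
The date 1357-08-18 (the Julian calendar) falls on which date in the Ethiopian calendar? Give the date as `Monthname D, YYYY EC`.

The source date corresponds to 26 August 1357 in the proleptic Gregorian calendar (JDN 2216932).
That day falls on 25 Nehase 1349 EC in the Ethiopian calendar.

Nehase 25, 1349 EC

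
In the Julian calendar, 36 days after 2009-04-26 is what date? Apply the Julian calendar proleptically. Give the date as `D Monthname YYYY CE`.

JDN of 2009-04-26 = 2454961.
2454961 + 36 = 2454997.
JDN 2454997 in the Julian calendar is 1 June 2009 CE.

1 June 2009 CE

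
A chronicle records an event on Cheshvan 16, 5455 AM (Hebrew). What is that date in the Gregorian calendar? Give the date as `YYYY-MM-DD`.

Both dates share Julian Day Number 2340089; in the Gregorian calendar that is 4 November 1694 CE.

1694-11-04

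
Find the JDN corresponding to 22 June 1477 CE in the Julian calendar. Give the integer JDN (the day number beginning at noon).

In the proleptic Gregorian calendar the same day is 1 July 1477.
JDN 2400001 is 17 November 1858 CE (Gregorian), MJD 0; the target day is −139296 days from there, so JDN = 2260705.

2260705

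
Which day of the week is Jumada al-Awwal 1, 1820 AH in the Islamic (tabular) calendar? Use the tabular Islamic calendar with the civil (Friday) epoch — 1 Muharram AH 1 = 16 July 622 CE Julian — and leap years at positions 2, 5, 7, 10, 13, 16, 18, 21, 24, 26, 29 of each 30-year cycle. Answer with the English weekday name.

Equivalently 15 September 2387 Gregorian, JDN 2593151.
Since JDN mod 7 = 1 (0 = Monday), the day is Tuesday.

Tuesday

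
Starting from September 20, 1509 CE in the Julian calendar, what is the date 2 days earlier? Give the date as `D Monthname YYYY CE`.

The starting date is JDN 2272483; 2272483 − 2 = 2272481.
JDN 2272481 corresponds to 18 September 1509 CE.

18 September 1509 CE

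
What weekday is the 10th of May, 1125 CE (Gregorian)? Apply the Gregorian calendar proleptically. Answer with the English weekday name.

JDN 2132087 mod 7 = 6, and JDN 0 was a Monday, so this is a Sunday.

Sunday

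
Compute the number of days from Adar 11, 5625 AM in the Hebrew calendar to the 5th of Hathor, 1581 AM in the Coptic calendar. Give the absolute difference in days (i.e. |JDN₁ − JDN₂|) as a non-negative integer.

First date → JDN 2402305; second date → JDN 2402189.
The interval is |2402305 − 2402189| = 116 days.

116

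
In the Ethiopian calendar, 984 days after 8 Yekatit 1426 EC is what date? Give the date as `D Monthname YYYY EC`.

16 Tikimt 1429 EC

Counting 984 days forward from JDN 2244859 reaches JDN 2245843, which is 16 Tikimt 1429 EC.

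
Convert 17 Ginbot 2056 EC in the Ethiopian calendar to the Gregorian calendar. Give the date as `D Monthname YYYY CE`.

Both dates share Julian Day Number 2475066; in the Gregorian calendar that is 25 May 2064 CE.

25 May 2064 CE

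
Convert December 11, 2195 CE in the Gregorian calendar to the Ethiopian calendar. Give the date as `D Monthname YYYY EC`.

Both dates share Julian Day Number 2523112; in the Ethiopian calendar that is 30 Hidar 2188 EC.

30 Hidar 2188 EC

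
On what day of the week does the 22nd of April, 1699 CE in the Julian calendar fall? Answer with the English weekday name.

Saturday

In the Gregorian calendar this is 2 May 1699 (JDN 2341729).
2341729 ≡ 5 (mod 7); counting from Monday = 0 gives Saturday.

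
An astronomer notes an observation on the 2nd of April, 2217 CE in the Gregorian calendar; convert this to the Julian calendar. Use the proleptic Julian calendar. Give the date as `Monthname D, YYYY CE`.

For dates in this range the Gregorian date is 15 days ahead of the Julian.
2 April 2217 Gregorian − 15 days → 18 March 2217 Julian.

March 18, 2217 CE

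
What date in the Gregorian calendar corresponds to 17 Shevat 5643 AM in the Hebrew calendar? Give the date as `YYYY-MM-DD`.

1883-01-25

Julian Day Number of the source date = 2408836.
Converting JDN 2408836 to the Gregorian calendar gives 25 January 1883 CE.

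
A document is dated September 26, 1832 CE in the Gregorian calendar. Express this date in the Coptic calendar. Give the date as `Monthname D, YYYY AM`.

Both dates share Julian Day Number 2390453; in the Coptic calendar that is 17 Thout 1549 AM.

Thout 17, 1549 AM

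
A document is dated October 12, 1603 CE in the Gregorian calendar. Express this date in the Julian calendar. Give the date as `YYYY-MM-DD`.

1603-10-02

The Julian–Gregorian offset here is 10 days (Julian trailing).
12 October 1603 Gregorian − 10 days → 2 October 1603 Julian.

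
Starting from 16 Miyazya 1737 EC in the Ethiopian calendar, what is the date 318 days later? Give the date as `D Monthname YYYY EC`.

JDN of 16 Miyazya 1737 EC = 2358520.
2358520 + 318 = 2358838.
JDN 2358838 in the Ethiopian calendar is 29 Yekatit 1738 EC.

29 Yekatit 1738 EC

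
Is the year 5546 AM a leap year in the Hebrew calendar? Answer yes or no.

Hebrew year 5546 is year 17 of its 19-year Metonic cycle; leap years are at positions 3, 6, 8, 11, 14, 17, 19, so it is a leap year (13 months).

yes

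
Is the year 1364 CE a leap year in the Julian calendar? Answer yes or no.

yes

1364 mod 4 = 0, so it is a leap year in the Julian calendar.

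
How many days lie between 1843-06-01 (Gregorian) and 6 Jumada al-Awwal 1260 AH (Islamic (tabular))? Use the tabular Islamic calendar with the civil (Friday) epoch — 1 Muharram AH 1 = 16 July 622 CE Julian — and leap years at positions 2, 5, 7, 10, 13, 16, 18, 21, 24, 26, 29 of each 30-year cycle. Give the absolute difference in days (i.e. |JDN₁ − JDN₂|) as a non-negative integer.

358

JDN of the first date = 2394353.
JDN of the second date = 2394711.
|2394711 − 2394353| = 358.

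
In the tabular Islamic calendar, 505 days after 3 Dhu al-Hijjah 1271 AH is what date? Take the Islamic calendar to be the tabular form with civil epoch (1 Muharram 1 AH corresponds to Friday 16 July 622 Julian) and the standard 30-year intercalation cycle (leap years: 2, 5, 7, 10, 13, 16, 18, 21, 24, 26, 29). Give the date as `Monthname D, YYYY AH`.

Jumada al-Awwal 7, 1273 AH

JDN of 3 Dhu al-Hijjah 1271 AH = 2398813.
2398813 + 505 = 2399318.
JDN 2399318 in the tabular Islamic calendar is Jumada al-Awwal 7, 1273 AH.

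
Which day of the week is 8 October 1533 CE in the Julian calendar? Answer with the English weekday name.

This is JDN 2281267 (18 October 1533 Gregorian).
JDN 2281267 mod 7 = 2, and JDN 0 was a Monday, so this is a Wednesday.

Wednesday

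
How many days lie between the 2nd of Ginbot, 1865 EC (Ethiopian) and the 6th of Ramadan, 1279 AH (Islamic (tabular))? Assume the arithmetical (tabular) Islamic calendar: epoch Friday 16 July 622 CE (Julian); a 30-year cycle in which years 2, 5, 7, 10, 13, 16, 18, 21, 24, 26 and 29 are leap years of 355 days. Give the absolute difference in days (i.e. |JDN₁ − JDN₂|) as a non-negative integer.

3726

JDN of the first date = 2405288.
JDN of the second date = 2401562.
|2401562 − 2405288| = 3726.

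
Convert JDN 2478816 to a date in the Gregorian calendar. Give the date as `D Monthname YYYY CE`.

Counting from JDN 2299161 = 15 Oct 1582 gives an offset of 179655 days.

31 August 2074 CE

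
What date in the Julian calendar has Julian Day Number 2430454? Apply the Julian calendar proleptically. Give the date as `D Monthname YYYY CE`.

22 March 1942 CE

The Gregorian equivalent of JDN 2430454 is 4 April 1942.
In the Julian calendar that day is 22 March 1942 CE.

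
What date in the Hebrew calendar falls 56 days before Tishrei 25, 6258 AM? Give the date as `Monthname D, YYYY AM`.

Counting 56 days back from JDN 2633366 reaches JDN 2633310, which is Av 28, 6257 AM.

Av 28, 6257 AM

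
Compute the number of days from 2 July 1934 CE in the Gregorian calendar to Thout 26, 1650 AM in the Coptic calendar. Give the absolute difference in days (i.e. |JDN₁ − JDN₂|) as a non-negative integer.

269

JDN of the first date = 2427621.
JDN of the second date = 2427352.
|2427352 − 2427621| = 269.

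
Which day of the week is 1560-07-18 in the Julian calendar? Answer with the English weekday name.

Thursday

In the proleptic Gregorian calendar this is 28 July 1560 (JDN 2291047).
JDN 2291047 mod 7 = 3, and JDN 0 was a Monday, so this is a Thursday.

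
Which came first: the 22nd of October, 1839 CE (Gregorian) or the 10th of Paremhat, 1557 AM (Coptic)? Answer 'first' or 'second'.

The two dates have Julian Day Numbers 2393035 and 2393548 respectively.
Since 2393035 < 2393548, the first date comes first.

first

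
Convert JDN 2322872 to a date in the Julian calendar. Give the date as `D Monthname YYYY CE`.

JDN 2322872 is 15 September 1647 in the Gregorian calendar.
In the Julian calendar that day is 5 September 1647 CE.

5 September 1647 CE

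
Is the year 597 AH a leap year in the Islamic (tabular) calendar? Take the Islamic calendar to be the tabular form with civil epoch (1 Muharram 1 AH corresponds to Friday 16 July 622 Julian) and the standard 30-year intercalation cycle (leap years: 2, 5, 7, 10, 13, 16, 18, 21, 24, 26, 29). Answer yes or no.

Year 597 AH is year 27 of its 30-year cycle; leap positions are 2, 5, 7, 10, 13, 16, 18, 21, 24, 26, 29, so it is a common year (354 days).

no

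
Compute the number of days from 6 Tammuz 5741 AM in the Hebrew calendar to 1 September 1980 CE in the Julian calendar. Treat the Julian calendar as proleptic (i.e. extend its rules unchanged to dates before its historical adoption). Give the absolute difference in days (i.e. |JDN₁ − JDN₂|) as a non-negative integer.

297

First date → JDN 2444794; second date → JDN 2444497.
The interval is |2444794 − 2444497| = 297 days.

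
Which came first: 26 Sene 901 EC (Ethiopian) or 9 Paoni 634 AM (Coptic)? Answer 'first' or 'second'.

Converting both to JDN: 2053241 vs 2056511; the smaller is the first.

first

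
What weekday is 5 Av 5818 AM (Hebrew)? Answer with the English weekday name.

Friday

In the Gregorian calendar this is 26 July 2058 (JDN 2472936).
JDN 2472936 mod 7 = 4, and JDN 0 was a Monday, so this is a Friday.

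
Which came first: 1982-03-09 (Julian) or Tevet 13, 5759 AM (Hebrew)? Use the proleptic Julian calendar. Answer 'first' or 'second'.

first

First date → JDN 2445051; second date → JDN 2451180.
JDN 2445051 < JDN 2451180, so the first date is earlier.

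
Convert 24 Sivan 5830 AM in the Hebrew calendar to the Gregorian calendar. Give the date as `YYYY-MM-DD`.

Both dates share Julian Day Number 2477266; in the Gregorian calendar that is 3 June 2070 CE.

2070-06-03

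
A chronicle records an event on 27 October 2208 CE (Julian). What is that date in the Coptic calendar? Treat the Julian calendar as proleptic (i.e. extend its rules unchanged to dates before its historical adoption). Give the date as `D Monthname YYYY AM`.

Julian Day Number of the source date = 2527830.
Converting JDN 2527830 to the Coptic calendar gives 30 Paopi 1925 AM.

30 Paopi 1925 AM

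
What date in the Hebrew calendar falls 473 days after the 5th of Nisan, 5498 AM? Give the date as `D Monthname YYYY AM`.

JDN of the 5th of Nisan, 5498 AM = 2355936.
2355936 + 473 = 2356409.
JDN 2356409 in the Hebrew calendar is 6 Tammuz 5499 AM.

6 Tammuz 5499 AM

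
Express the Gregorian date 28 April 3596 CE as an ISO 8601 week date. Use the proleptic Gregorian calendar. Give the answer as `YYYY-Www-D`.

3596-W17-7

The weekday is Sunday (ISO weekday 7).
That Sunday belongs to ISO week 17 of ISO year 3596.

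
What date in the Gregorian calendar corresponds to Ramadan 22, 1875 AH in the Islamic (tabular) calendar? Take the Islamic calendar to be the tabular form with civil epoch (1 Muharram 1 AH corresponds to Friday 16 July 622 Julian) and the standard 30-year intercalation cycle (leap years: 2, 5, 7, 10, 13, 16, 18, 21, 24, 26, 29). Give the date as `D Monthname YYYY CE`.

12 June 2441 CE

Both dates share Julian Day Number 2612780; in the Gregorian calendar that is 12 June 2441 CE.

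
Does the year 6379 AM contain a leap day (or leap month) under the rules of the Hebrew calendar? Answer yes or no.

Hebrew year 6379 is year 14 of its 19-year Metonic cycle; leap years are at positions 3, 6, 8, 11, 14, 17, 19, so it is a leap year (13 months).

yes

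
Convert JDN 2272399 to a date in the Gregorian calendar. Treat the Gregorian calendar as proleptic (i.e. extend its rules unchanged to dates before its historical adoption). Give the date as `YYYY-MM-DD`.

JDN 2451545 is 1 Jan 2000; 2272399 is −179146 days from there.

1509-07-08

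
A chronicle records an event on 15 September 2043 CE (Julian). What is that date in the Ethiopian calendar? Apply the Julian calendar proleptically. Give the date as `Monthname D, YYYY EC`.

Julian Day Number of the source date = 2467521.
Converting JDN 2467521 to the Ethiopian calendar gives 17 Meskerem 2036 EC.

Meskerem 17, 2036 EC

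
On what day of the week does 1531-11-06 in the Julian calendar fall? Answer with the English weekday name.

Monday

This is JDN 2280565 (16 November 1531 Gregorian).
JDN 2280565 mod 7 = 0, and JDN 0 was a Monday, so this is a Monday.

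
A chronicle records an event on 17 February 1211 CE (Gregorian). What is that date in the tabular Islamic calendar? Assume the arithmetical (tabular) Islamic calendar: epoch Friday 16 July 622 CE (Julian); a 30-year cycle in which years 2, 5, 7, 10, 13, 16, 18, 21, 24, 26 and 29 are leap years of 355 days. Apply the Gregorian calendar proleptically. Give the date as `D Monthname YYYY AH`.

24 Sha'ban 607 AH

Julian Day Number of the source date = 2163416.
Converting JDN 2163416 to the tabular Islamic calendar gives 24 Sha'ban 607 AH.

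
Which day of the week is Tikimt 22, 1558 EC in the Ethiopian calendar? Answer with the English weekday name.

Friday

This is JDN 2292966 (29 October 1565 Gregorian).
2292966 ≡ 4 (mod 7); counting from Monday = 0 gives Friday.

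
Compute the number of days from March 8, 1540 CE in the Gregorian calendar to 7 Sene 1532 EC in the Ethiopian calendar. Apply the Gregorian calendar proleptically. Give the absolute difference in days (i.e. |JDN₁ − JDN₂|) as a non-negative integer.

95

JDN of the first date = 2283600.
JDN of the second date = 2283695.
|2283695 − 2283600| = 95.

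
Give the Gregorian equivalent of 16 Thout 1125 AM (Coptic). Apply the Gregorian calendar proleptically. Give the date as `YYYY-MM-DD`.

Both dates share Julian Day Number 2235586; in the Gregorian calendar that is 22 September 1408 CE.

1408-09-22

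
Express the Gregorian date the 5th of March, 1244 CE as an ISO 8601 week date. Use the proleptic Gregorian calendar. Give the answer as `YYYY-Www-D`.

The weekday is Saturday (ISO weekday 6).
That Saturday belongs to ISO week 9 of ISO year 1244.

1244-W09-6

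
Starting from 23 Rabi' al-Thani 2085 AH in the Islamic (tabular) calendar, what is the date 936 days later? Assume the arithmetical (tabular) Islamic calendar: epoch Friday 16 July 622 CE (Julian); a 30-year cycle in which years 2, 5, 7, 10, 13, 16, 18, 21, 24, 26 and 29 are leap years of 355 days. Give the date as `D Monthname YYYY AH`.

Counting 936 days forward from JDN 2687051 reaches JDN 2687987, which is 14 Dhu al-Hijjah 2087 AH.

14 Dhu al-Hijjah 2087 AH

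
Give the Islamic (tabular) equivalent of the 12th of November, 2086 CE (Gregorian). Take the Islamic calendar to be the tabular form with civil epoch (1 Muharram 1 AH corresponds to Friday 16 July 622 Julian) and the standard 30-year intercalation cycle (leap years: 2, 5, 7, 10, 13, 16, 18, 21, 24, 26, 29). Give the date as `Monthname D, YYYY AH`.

Both dates share Julian Day Number 2483272; in the tabular Islamic calendar that is 5 Rabi' al-Thani 1510 AH.

Rabi' al-Thani 5, 1510 AH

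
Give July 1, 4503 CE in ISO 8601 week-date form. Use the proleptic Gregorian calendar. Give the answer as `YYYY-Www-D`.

The weekday is Sunday (ISO weekday 7).
That Sunday belongs to ISO week 26 of ISO year 4503.

4503-W26-7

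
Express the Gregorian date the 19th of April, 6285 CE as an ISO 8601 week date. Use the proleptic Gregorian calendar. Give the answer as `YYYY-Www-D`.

6285-W16-7

The weekday is Sunday (ISO weekday 7).
That Sunday belongs to ISO week 16 of ISO year 6285.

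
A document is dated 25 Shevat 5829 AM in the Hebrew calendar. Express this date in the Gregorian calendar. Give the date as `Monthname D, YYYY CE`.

Julian Day Number of the source date = 2476794.
Converting JDN 2476794 to the Gregorian calendar gives 16 February 2069 CE.

February 16, 2069 CE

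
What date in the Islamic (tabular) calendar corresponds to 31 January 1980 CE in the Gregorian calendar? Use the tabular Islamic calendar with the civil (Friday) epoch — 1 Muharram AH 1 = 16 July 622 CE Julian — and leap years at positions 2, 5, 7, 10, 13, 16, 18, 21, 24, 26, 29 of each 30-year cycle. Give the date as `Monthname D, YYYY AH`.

Julian Day Number of the source date = 2444270.
Converting JDN 2444270 to the tabular Islamic calendar gives 13 Rabi' al-Awwal 1400 AH.

Rabi' al-Awwal 13, 1400 AH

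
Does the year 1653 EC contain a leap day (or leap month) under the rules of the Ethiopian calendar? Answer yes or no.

no

1653 mod 4 = 1; in the Ethiopian calendar a year is leap when year mod 4 = 3, so it is a common year.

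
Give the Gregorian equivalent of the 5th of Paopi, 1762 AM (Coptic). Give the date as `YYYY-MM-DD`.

Julian Day Number of the source date = 2468269.
Converting JDN 2468269 to the Gregorian calendar gives 15 October 2045 CE.

2045-10-15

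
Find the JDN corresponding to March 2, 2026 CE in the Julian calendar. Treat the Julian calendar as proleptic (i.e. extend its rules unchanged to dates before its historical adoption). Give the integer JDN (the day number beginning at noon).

2461115

In the Gregorian calendar the same day is 15 March 2026.
JDN 2451545 is 1 January 2000 CE (Gregorian); the target day is +9570 days from there, so JDN = 2461115.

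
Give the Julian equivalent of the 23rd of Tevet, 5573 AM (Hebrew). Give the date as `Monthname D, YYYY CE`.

December 14, 1812 CE

Both dates share Julian Day Number 2383239; in the Julian calendar that is 14 December 1812 CE.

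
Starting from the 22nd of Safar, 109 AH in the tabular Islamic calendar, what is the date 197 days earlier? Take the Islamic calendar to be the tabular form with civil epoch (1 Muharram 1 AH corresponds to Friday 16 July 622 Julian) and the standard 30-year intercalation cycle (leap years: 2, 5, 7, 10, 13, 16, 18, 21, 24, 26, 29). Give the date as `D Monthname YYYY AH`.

JDN of the 22nd of Safar, 109 AH = 1986763.
1986763 − 197 = 1986566.
JDN 1986566 in the tabular Islamic calendar is 3 Sha'ban 108 AH.

3 Sha'ban 108 AH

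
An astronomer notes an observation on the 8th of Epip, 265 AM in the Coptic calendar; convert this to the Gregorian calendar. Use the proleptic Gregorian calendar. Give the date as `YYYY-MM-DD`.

0549-07-04

Both dates share Julian Day Number 1921763; in the Gregorian calendar that is 4 July 549 CE.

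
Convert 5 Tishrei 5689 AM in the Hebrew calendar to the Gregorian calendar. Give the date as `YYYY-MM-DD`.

Julian Day Number of the source date = 2425509.
Converting JDN 2425509 to the Gregorian calendar gives 19 September 1928 CE.

1928-09-19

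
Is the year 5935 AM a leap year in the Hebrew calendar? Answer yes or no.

no

Hebrew year 5935 is year 7 of its 19-year Metonic cycle; leap years are at positions 3, 6, 8, 11, 14, 17, 19, so it is a common year (12 months).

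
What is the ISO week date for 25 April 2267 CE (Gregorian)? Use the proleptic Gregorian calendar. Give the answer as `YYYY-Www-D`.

2267-W17-4

The weekday is Thursday (ISO weekday 4).
That Thursday belongs to ISO week 17 of ISO year 2267.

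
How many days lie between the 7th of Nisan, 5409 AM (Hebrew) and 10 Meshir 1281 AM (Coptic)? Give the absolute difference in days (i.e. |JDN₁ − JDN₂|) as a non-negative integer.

30715

First date → JDN 2323424; second date → JDN 2292709.
The interval is |2323424 − 2292709| = 30715 days.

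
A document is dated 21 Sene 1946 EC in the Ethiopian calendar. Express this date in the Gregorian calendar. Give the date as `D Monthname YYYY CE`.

Julian Day Number of the source date = 2434922.
Converting JDN 2434922 to the Gregorian calendar gives 28 June 1954 CE.

28 June 1954 CE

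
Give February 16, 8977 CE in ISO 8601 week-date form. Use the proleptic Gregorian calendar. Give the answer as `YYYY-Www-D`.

8977-W07-7

The weekday is Sunday (ISO weekday 7).
That Sunday belongs to ISO week 7 of ISO year 8977.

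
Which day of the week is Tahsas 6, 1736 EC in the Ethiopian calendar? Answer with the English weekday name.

Saturday

In the Gregorian calendar this is 14 December 1743 (JDN 2358025).
JDN 2358025 mod 7 = 5, and JDN 0 was a Monday, so this is a Saturday.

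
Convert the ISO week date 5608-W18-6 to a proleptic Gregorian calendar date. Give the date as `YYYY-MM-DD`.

ISO week 1 of 5608 is the week containing the first Thursday of 5608.
Week 18, day 6 (Saturday) lands on 5608-05-03.

5608-05-03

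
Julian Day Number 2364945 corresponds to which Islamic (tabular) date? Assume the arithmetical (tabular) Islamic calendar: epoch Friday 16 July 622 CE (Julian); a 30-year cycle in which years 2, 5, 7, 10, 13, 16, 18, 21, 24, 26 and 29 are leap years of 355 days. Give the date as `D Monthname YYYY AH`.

The Gregorian equivalent of JDN 2364945 is 24 November 1762.
In the tabular Islamic calendar that day is 7 Jumada al-Awwal 1176 AH.

7 Jumada al-Awwal 1176 AH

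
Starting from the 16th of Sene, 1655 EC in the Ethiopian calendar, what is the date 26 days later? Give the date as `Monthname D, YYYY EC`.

The starting date is JDN 2328629; 2328629 + 26 = 2328655.
JDN 2328655 corresponds to Hamle 12, 1655 EC.

Hamle 12, 1655 EC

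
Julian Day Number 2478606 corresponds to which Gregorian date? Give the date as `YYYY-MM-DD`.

2074-02-02

Counting from JDN 2299161 = 15 Oct 1582 gives an offset of 179445 days.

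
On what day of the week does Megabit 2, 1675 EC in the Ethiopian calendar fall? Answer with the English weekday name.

In the Gregorian calendar this is 8 March 1683 (JDN 2335830).
2335830 ≡ 0 (mod 7); counting from Monday = 0 gives Monday.

Monday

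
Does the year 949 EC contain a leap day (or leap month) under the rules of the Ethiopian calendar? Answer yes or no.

no

949 mod 4 = 1; in the Ethiopian calendar a year is leap when year mod 4 = 3, so it is a common year.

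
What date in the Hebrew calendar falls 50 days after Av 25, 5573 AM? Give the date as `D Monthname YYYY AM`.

JDN of Av 25, 5573 AM = 2383477.
2383477 + 50 = 2383527.
JDN 2383527 in the Hebrew calendar is 16 Tishrei 5574 AM.

16 Tishrei 5574 AM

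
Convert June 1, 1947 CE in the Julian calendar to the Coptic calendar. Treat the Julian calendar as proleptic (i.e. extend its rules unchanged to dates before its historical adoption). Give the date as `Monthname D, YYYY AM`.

Paoni 7, 1663 AM

Both dates share Julian Day Number 2432351; in the Coptic calendar that is 7 Paoni 1663 AM.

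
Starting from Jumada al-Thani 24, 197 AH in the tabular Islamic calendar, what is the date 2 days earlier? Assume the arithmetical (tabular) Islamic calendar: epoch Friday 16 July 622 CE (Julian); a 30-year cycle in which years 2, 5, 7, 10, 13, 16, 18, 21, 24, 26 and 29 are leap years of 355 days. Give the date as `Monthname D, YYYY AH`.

Counting 2 days back from JDN 2018067 reaches JDN 2018065, which is Jumada al-Thani 22, 197 AH.

Jumada al-Thani 22, 197 AH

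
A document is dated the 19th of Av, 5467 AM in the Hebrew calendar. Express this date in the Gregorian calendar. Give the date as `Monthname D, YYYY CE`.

August 17, 1707 CE

Julian Day Number of the source date = 2344757.
Converting JDN 2344757 to the Gregorian calendar gives 17 August 1707 CE.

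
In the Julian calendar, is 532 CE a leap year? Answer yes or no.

532 mod 4 = 0, so it is a leap year in the Julian calendar.

yes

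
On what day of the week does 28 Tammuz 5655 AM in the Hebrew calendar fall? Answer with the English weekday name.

Saturday

In the Gregorian calendar this is 20 July 1895 (JDN 2413395).
Since JDN mod 7 = 5 (0 = Monday), the day is Saturday.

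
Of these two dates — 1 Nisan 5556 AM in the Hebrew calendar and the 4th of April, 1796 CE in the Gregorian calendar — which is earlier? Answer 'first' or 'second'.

second

The two dates have Julian Day Numbers 2377135 and 2377130 respectively.
Since 2377130 < 2377135, the second date comes first.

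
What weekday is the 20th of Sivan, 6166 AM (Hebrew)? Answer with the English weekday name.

Wednesday

This is JDN 2599991 (7 June 2406 Gregorian).
Since JDN mod 7 = 2 (0 = Monday), the day is Wednesday.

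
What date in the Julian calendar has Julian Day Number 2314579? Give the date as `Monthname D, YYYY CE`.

JDN 2314579 is 31 December 1624 in the Gregorian calendar.
In the Julian calendar that day is December 21, 1624 CE.

December 21, 1624 CE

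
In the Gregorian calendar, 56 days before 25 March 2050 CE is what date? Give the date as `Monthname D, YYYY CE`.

JDN of 25 March 2050 CE = 2469891.
2469891 − 56 = 2469835.
JDN 2469835 in the Gregorian calendar is January 28, 2050 CE.

January 28, 2050 CE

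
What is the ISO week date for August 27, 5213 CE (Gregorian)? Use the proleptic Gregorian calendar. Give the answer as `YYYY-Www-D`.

5213-W35-2

The weekday is Tuesday (ISO weekday 2).
That Tuesday belongs to ISO week 35 of ISO year 5213.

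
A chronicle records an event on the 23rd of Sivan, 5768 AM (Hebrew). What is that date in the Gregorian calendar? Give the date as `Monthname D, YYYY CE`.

Julian Day Number of the source date = 2454644.
Converting JDN 2454644 to the Gregorian calendar gives 26 June 2008 CE.

June 26, 2008 CE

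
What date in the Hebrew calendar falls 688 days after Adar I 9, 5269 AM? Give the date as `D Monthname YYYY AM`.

18 Tevet 5271 AM

The starting date is JDN 2272250; 2272250 + 688 = 2272938.
JDN 2272938 corresponds to 18 Tevet 5271 AM.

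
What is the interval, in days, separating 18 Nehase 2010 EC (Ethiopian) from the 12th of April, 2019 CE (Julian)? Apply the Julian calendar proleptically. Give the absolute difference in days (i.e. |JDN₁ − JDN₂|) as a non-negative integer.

JDN of the first date = 2458355.
JDN of the second date = 2458599.
|2458599 − 2458355| = 244.

244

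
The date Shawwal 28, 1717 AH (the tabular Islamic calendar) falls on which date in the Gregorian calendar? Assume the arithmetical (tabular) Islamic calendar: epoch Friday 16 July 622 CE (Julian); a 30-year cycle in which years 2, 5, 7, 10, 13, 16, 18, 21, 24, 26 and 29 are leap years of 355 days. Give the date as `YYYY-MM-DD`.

2288-04-01

Julian Day Number of the source date = 2556826.
Converting JDN 2556826 to the Gregorian calendar gives 1 April 2288 CE.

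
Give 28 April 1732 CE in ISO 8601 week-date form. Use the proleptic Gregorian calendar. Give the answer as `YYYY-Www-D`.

1732-W18-1

The weekday is Monday (ISO weekday 1).
That Monday belongs to ISO week 18 of ISO year 1732.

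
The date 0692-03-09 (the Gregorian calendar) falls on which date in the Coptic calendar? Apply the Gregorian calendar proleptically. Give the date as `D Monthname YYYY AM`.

Both dates share Julian Day Number 1973876; in the Coptic calendar that is 10 Paremhat 408 AM.

10 Paremhat 408 AM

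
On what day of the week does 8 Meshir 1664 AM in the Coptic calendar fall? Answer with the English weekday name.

Equivalently 16 February 1948 Gregorian, JDN 2432598.
Since JDN mod 7 = 0 (0 = Monday), the day is Monday.

Monday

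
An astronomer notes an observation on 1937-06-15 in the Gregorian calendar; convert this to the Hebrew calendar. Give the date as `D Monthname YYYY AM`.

6 Tammuz 5697 AM

Julian Day Number of the source date = 2428700.
Converting JDN 2428700 to the Hebrew calendar gives 6 Tammuz 5697 AM.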